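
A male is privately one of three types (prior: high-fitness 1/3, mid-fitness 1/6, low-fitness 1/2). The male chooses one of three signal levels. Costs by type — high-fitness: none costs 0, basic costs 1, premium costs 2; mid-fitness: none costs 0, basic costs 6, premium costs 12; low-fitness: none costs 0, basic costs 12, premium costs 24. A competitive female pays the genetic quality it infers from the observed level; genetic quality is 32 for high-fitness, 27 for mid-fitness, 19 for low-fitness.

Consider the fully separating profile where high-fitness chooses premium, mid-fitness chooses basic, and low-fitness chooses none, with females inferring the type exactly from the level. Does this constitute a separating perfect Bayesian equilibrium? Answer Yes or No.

Separating mating payoffs: premium → 32, basic → 27, none → 19.
high-fitness (assigned premium): none: 19 − 0 = 19; basic: 27 − 1 = 26; premium: 32 − 2 = 30. high-fitness stays.
mid-fitness (assigned basic): none: 19 − 0 = 19; basic: 27 − 6 = 21; premium: 32 − 12 = 20. mid-fitness stays.
low-fitness (assigned none): none: 19 − 0 = 19; basic: 27 − 12 = 15; premium: 32 − 24 = 8. low-fitness stays.
Every type prefers its assigned level; separation holds.

Yes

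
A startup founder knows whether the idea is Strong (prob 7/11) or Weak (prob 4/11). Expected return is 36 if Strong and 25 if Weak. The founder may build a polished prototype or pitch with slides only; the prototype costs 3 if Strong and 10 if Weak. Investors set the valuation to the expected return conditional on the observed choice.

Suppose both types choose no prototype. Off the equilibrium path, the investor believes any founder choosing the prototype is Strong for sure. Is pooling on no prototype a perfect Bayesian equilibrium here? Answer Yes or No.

No

On path, the investor holds the prior and pays 7/11·36 + 4/11·25 = 32. Off path (the prototype), believing Strong, it pays 36.
Strong: no prototype nets 32; the prototype nets 36 − 3 = 33. Strong would deviate.
Weak: no prototype nets 32; the prototype nets 36 − 10 = 26. Weak stays.
A type deviates, so pooling fails.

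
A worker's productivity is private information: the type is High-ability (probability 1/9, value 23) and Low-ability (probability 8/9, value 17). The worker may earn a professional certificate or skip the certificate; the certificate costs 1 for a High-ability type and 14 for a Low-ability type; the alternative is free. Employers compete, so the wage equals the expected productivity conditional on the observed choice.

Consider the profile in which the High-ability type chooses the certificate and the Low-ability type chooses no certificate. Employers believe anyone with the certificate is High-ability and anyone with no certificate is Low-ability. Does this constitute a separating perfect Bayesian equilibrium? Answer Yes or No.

Yes

Under these beliefs, the certificate earns wage 23 and no certificate earns wage 17.
High-ability: the certificate nets 23 − 1 = 22; no certificate nets 17. High-ability prefers the certificate.
Low-ability: the certificate nets 23 − 14 = 9; no certificate nets 17. Low-ability prefers no certificate.
Neither type deviates, so the separating profile is an equilibrium.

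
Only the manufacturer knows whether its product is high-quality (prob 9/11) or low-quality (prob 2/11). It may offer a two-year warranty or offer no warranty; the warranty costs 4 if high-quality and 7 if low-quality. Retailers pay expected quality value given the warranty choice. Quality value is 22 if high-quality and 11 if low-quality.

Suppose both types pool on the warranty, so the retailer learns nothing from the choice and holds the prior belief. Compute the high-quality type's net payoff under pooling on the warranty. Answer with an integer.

Pooled price = 9/11·22 + 2/11·11 = 20.
high-quality pays cost 4 for the warranty, so net payoff = 20 − 4 = 16.

16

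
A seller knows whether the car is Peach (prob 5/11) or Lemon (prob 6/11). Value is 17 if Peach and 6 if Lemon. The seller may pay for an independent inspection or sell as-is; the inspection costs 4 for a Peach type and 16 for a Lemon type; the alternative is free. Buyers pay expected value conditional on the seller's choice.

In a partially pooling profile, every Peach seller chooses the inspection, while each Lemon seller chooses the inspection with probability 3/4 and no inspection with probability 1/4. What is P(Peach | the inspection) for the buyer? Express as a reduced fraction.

10/19

P(the inspection) = (5/11)·1 + (6/11)·(3/4) = 19/22.
By Bayes' rule, P(Peach | the inspection) = (5/11) / (19/22) = 10/19.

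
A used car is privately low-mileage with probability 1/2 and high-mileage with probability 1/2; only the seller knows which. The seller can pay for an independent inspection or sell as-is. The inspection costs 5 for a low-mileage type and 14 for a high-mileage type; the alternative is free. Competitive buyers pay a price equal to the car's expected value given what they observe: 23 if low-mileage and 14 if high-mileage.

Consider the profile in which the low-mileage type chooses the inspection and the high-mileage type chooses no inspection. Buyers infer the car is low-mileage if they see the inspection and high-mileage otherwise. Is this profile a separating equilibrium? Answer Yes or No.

Under these beliefs, the inspection earns price 23 and no inspection earns price 14.
low-mileage: the inspection nets 23 − 5 = 18; no inspection nets 14. low-mileage prefers the inspection.
high-mileage: the inspection nets 23 − 14 = 9; no inspection nets 14. high-mileage prefers no inspection.
Neither type deviates, so the separating profile is an equilibrium.

Yes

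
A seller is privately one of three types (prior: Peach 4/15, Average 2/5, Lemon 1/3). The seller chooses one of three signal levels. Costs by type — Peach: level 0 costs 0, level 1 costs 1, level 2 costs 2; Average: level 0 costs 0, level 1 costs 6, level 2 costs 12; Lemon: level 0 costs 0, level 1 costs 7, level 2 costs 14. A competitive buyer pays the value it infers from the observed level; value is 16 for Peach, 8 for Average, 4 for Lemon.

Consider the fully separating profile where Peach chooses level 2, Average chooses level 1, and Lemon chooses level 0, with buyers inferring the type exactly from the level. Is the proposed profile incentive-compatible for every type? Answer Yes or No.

Separating prices: level 2 → 16, level 1 → 8, level 0 → 4.
Peach (assigned level 2): level 0: 4 − 0 = 4; level 1: 8 − 1 = 7; level 2: 16 − 2 = 14. Peach stays.
Average (assigned level 1): level 0: 4 − 0 = 4; level 1: 8 − 6 = 2; level 2: 16 − 12 = 4. Average prefers level 0.
Lemon (assigned level 0): level 0: 4 − 0 = 4; level 1: 8 − 7 = 1; level 2: 16 − 14 = 2. Lemon stays.
At least one type deviates; the separating profile fails.

No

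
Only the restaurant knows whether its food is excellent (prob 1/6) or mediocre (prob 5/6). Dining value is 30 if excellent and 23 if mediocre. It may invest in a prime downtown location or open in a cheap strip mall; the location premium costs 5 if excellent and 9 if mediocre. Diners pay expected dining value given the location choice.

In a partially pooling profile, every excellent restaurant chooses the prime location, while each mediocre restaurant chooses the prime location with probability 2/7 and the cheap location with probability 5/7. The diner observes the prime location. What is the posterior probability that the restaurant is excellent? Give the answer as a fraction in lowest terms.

P(the prime location) = (1/6)·1 + (5/6)·(2/7) = 17/42.
By Bayes' rule, P(excellent | the prime location) = (1/6) / (17/42) = 7/17.

7/17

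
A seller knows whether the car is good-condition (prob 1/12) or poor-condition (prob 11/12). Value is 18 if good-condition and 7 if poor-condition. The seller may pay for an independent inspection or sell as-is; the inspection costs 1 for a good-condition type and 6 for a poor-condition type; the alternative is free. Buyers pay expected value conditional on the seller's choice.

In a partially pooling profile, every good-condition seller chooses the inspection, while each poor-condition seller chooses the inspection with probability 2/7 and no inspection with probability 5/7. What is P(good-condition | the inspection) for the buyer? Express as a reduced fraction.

P(the inspection) = (1/12)·1 + (11/12)·(2/7) = 29/84.
By Bayes' rule, P(good-condition | the inspection) = (1/12) / (29/84) = 7/29.

7/29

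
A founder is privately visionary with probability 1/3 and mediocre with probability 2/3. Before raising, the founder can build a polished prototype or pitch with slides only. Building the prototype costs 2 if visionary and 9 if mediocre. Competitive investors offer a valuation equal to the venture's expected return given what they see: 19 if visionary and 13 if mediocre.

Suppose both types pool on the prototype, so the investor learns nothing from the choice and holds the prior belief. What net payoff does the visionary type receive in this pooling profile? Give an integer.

13

Pooled valuation = 1/3·19 + 2/3·13 = 15.
visionary pays cost 2 for the prototype, so net payoff = 15 − 2 = 13.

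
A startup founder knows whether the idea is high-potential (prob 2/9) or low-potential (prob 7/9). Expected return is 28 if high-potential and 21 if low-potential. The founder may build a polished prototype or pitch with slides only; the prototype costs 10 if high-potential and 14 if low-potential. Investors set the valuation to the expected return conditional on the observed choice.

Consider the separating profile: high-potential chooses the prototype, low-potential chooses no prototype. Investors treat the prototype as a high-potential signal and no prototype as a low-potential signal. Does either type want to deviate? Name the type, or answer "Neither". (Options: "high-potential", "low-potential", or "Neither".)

The prototype pays 28; no prototype pays 21.
high-potential: assigned the prototype, nets 28 − 10 = 18; deviating to no prototype nets 21.
low-potential: assigned no prototype, nets 21; deviating to the prototype nets 28 − 14 = 14.
The high-potential type gains 3 by deviating.

high-potential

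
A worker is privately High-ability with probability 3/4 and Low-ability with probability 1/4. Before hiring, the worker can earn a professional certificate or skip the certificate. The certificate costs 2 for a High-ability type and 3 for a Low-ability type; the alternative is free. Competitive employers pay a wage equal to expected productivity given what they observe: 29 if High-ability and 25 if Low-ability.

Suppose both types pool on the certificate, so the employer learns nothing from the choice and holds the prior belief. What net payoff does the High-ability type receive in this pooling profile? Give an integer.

Pooled wage = 3/4·29 + 1/4·25 = 28.
High-ability pays cost 2 for the certificate, so net payoff = 28 − 2 = 26.

26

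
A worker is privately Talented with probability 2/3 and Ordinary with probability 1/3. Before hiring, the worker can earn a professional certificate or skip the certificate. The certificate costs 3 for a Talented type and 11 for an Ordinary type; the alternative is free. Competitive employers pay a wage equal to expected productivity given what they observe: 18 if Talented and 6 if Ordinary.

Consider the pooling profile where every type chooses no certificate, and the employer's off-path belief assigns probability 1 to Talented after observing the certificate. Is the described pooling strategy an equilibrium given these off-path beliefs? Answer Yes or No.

No

On path, the employer holds the prior and pays 2/3·18 + 1/3·6 = 14. Off path (the certificate), believing Talented, it pays 18.
Talented: no certificate nets 14; the certificate nets 18 − 3 = 15. Talented would deviate.
Ordinary: no certificate nets 14; the certificate nets 18 − 11 = 7. Ordinary stays.
A type deviates, so pooling fails.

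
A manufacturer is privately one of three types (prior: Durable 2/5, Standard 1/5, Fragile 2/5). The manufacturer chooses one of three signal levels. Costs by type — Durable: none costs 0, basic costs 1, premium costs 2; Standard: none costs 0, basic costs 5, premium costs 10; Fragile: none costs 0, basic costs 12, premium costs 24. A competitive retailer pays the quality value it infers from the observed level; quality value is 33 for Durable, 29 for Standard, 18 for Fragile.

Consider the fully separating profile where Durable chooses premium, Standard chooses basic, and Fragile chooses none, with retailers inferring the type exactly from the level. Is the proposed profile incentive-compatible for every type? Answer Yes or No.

Separating prices: premium → 33, basic → 29, none → 18.
Durable (assigned premium): none: 18 − 0 = 18; basic: 29 − 1 = 28; premium: 33 − 2 = 31. Durable stays.
Standard (assigned basic): none: 18 − 0 = 18; basic: 29 − 5 = 24; premium: 33 − 10 = 23. Standard stays.
Fragile (assigned none): none: 18 − 0 = 18; basic: 29 − 12 = 17; premium: 33 − 24 = 9. Fragile stays.
Every type prefers its assigned level; separation holds.

Yes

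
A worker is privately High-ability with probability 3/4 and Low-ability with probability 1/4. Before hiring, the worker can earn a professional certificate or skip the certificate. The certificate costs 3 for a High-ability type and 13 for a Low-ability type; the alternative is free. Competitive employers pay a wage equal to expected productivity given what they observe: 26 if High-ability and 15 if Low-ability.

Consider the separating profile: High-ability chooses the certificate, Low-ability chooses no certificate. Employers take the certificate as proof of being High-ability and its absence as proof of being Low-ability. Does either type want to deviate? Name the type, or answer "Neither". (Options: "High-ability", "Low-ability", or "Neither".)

Neither

The certificate pays 26; no certificate pays 15.
High-ability: assigned the certificate, nets 26 − 3 = 23; deviating to no certificate nets 15.
Low-ability: assigned no certificate, nets 15; deviating to the certificate nets 26 − 13 = 13.
Both types strictly prefer their assigned action; no profitable deviation.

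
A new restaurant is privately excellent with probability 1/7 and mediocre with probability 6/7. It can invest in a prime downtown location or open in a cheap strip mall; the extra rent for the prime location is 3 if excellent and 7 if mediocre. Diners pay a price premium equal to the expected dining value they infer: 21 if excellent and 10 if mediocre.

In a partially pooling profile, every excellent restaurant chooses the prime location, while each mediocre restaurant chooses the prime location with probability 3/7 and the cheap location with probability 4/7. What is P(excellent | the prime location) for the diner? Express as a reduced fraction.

P(the prime location) = (1/7)·1 + (6/7)·(3/7) = 25/49.
By Bayes' rule, P(excellent | the prime location) = (1/7) / (25/49) = 7/25.

7/25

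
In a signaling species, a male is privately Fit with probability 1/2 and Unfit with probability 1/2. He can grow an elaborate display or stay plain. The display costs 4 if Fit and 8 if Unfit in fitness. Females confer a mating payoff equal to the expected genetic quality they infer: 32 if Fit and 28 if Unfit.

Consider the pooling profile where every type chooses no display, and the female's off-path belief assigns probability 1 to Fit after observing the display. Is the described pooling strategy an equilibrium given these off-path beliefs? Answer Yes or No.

Yes

On path, the female holds the prior and pays 1/2·32 + 1/2·28 = 30. Off path (the display), believing Fit, it pays 32.
Fit: no display nets 30; the display nets 32 − 4 = 28. Fit stays.
Unfit: no display nets 30; the display nets 32 − 8 = 24. Unfit stays.
No type deviates, so pooling is sustained.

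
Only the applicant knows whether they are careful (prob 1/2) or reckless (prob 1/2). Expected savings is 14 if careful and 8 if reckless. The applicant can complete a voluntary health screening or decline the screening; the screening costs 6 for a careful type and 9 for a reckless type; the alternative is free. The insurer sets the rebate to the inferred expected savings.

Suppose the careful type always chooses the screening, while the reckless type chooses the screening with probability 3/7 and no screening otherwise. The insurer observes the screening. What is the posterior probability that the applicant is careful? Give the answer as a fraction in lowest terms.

P(the screening) = (1/2)·1 + (1/2)·(3/7) = 5/7.
By Bayes' rule, P(careful | the screening) = (1/2) / (5/7) = 7/10.

7/10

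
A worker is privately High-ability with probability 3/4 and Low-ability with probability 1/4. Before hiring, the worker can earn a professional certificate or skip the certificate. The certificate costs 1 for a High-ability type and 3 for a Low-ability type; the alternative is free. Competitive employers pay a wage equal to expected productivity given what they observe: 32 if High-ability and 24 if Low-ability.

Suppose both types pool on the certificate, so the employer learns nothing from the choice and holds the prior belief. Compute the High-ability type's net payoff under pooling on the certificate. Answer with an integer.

Pooled wage = 3/4·32 + 1/4·24 = 30.
High-ability pays cost 1 for the certificate, so net payoff = 30 − 1 = 29.

29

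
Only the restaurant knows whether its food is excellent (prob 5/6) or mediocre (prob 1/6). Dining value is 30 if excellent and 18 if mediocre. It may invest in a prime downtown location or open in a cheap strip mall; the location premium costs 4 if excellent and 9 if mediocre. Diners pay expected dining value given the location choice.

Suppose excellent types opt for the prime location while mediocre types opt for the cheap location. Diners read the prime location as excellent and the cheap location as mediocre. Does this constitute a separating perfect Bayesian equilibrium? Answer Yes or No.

No

Under these beliefs, the prime location earns price premium 30 and the cheap location earns price premium 18.
excellent: the prime location nets 30 − 4 = 26; the cheap location nets 18. excellent prefers the prime location.
mediocre: the prime location nets 30 − 9 = 21; the cheap location nets 18. mediocre would deviate to the prime location.
mediocre has a profitable deviation, so the profile is not an equilibrium.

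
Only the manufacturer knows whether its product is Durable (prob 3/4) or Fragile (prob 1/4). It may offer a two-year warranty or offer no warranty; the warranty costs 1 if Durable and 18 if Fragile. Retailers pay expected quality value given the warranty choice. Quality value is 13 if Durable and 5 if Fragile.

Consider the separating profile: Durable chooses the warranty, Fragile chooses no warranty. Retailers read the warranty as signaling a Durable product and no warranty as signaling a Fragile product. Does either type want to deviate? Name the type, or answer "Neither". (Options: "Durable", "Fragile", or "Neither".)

Neither

The warranty pays 13; no warranty pays 5.
Durable: assigned the warranty, nets 13 − 1 = 12; deviating to no warranty nets 5.
Fragile: assigned no warranty, nets 5; deviating to the warranty nets 13 − 18 = -5.
Both types strictly prefer their assigned action; no profitable deviation.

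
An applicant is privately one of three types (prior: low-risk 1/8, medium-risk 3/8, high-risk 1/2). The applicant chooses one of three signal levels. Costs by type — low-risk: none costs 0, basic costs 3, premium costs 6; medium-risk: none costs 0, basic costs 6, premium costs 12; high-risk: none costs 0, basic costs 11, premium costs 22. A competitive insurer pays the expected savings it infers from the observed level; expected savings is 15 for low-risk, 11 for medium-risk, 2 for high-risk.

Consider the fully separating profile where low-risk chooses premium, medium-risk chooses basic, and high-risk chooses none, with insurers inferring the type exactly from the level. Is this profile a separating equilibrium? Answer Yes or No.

Separating rebates: premium → 15, basic → 11, none → 2.
low-risk (assigned premium): none: 2 − 0 = 2; basic: 11 − 3 = 8; premium: 15 − 6 = 9. low-risk stays.
medium-risk (assigned basic): none: 2 − 0 = 2; basic: 11 − 6 = 5; premium: 15 − 12 = 3. medium-risk stays.
high-risk (assigned none): none: 2 − 0 = 2; basic: 11 − 11 = 0; premium: 15 − 22 = -7. high-risk stays.
Every type prefers its assigned level; separation holds.

Yes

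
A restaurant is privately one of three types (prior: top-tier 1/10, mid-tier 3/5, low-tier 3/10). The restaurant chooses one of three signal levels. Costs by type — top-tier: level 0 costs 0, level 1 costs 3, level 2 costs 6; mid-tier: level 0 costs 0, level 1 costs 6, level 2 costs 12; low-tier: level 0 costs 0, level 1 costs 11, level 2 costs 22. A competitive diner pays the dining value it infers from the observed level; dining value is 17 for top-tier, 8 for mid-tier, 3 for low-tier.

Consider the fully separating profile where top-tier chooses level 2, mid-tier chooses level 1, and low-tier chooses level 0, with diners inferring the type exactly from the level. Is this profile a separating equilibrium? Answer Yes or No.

Separating price premiums: level 2 → 17, level 1 → 8, level 0 → 3.
top-tier (assigned level 2): level 0: 3 − 0 = 3; level 1: 8 − 3 = 5; level 2: 17 − 6 = 11. top-tier stays.
mid-tier (assigned level 1): level 0: 3 − 0 = 3; level 1: 8 − 6 = 2; level 2: 17 − 12 = 5. mid-tier prefers level 2.
low-tier (assigned level 0): level 0: 3 − 0 = 3; level 1: 8 − 11 = -3; level 2: 17 − 22 = -5. low-tier stays.
At least one type deviates; the separating profile fails.

No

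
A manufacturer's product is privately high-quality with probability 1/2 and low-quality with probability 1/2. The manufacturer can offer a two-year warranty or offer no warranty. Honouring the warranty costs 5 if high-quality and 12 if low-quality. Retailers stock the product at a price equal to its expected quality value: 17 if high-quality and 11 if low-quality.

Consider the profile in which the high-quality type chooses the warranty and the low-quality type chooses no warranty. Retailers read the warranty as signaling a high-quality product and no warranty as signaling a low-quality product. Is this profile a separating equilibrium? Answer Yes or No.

Under these beliefs, the warranty earns price 17 and no warranty earns price 11.
high-quality: the warranty nets 17 − 5 = 12; no warranty nets 11. high-quality prefers the warranty.
low-quality: the warranty nets 17 − 12 = 5; no warranty nets 11. low-quality prefers no warranty.
Neither type deviates, so the separating profile is an equilibrium.

Yes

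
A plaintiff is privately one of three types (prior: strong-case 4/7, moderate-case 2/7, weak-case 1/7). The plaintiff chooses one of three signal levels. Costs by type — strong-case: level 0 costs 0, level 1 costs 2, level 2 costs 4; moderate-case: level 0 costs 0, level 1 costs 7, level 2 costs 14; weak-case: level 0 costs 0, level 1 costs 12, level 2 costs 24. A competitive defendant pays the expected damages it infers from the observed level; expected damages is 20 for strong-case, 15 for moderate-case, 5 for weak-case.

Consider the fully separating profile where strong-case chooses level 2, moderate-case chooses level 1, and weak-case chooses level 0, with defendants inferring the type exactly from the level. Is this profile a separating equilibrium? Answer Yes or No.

Yes

Separating settlements: level 2 → 20, level 1 → 15, level 0 → 5.
strong-case (assigned level 2): level 0: 5 − 0 = 5; level 1: 15 − 2 = 13; level 2: 20 − 4 = 16. strong-case stays.
moderate-case (assigned level 1): level 0: 5 − 0 = 5; level 1: 15 − 7 = 8; level 2: 20 − 14 = 6. moderate-case stays.
weak-case (assigned level 0): level 0: 5 − 0 = 5; level 1: 15 − 12 = 3; level 2: 20 − 24 = -4. weak-case stays.
Every type prefers its assigned level; separation holds.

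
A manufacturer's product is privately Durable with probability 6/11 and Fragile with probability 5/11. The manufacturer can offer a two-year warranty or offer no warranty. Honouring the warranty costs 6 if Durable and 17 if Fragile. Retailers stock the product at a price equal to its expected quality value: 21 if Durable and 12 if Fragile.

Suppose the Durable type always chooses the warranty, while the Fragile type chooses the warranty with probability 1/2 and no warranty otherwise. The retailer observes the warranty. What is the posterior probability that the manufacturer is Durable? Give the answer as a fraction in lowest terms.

12/17

P(the warranty) = (6/11)·1 + (5/11)·(1/2) = 17/22.
By Bayes' rule, P(Durable | the warranty) = (6/11) / (17/22) = 12/17.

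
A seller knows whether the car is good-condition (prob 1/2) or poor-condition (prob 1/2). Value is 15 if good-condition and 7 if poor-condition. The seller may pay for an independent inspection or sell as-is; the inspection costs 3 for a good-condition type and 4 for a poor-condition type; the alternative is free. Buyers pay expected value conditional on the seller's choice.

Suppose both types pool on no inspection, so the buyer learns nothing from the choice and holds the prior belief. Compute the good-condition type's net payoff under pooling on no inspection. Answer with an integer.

Pooled price = 1/2·15 + 1/2·7 = 11.
good-condition pays no cost for no inspection, so net payoff = 11.

11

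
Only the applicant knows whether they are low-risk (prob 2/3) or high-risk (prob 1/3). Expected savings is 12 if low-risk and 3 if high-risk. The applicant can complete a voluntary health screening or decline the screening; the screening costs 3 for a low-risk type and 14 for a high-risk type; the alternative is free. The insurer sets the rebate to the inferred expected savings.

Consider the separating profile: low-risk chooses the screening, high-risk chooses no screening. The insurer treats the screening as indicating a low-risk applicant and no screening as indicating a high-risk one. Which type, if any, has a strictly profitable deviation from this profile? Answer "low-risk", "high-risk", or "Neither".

The screening pays 12; no screening pays 3.
low-risk: assigned the screening, nets 12 − 3 = 9; deviating to no screening nets 3.
high-risk: assigned no screening, nets 3; deviating to the screening nets 12 − 14 = -2.
Both types strictly prefer their assigned action; no profitable deviation.

Neither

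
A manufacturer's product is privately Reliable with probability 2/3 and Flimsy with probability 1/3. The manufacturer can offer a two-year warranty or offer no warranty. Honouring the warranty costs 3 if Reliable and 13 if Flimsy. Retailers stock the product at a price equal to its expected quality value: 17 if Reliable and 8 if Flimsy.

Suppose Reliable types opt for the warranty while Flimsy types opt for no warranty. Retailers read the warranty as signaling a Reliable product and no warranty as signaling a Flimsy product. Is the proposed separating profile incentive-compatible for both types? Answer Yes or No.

Yes

Under these beliefs, the warranty earns price 17 and no warranty earns price 8.
Reliable: the warranty nets 17 − 3 = 14; no warranty nets 8. Reliable prefers the warranty.
Flimsy: the warranty nets 17 − 13 = 4; no warranty nets 8. Flimsy prefers no warranty.
Neither type deviates, so the separating profile is an equilibrium.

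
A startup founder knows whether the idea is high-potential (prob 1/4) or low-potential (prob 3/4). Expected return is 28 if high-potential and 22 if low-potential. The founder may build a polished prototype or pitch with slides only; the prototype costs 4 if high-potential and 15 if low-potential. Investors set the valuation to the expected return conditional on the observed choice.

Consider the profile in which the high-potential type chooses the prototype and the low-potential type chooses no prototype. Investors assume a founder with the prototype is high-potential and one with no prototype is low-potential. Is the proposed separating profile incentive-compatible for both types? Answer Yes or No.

Under these beliefs, the prototype earns valuation 28 and no prototype earns valuation 22.
high-potential: the prototype nets 28 − 4 = 24; no prototype nets 22. high-potential prefers the prototype.
low-potential: the prototype nets 28 − 15 = 13; no prototype nets 22. low-potential prefers no prototype.
Neither type deviates, so the separating profile is an equilibrium.

Yes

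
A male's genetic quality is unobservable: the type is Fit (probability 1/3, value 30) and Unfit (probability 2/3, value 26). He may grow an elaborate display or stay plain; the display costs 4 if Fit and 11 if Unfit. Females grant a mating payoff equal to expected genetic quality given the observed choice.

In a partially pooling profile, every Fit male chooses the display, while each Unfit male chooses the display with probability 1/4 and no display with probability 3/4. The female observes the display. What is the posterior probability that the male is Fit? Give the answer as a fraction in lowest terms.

2/3

P(the display) = (1/3)·1 + (2/3)·(1/4) = 1/2.
By Bayes' rule, P(Fit | the display) = (1/3) / (1/2) = 2/3.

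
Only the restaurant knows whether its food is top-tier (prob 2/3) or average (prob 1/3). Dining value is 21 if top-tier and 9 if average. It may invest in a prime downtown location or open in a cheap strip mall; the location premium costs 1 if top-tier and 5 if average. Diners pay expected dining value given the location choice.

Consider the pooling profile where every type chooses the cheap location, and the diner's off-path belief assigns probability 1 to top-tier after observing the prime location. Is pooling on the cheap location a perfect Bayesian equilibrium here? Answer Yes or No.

No

On path, the diner holds the prior and pays 2/3·21 + 1/3·9 = 17. Off path (the prime location), believing top-tier, it pays 21.
top-tier: the cheap location nets 17; the prime location nets 21 − 1 = 20. top-tier would deviate.
average: the cheap location nets 17; the prime location nets 21 − 5 = 16. average stays.
A type deviates, so pooling fails.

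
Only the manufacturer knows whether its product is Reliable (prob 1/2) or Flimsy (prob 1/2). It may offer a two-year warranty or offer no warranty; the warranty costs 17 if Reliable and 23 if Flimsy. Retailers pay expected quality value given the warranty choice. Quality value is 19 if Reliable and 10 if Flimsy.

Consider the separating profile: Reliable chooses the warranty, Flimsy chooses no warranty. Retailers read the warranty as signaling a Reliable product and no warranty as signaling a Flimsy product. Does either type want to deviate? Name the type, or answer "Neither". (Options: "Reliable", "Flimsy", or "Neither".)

Reliable

The warranty pays 19; no warranty pays 10.
Reliable: assigned the warranty, nets 19 − 17 = 2; deviating to no warranty nets 10.
Flimsy: assigned no warranty, nets 10; deviating to the warranty nets 19 − 23 = -4.
The Reliable type gains 8 by deviating.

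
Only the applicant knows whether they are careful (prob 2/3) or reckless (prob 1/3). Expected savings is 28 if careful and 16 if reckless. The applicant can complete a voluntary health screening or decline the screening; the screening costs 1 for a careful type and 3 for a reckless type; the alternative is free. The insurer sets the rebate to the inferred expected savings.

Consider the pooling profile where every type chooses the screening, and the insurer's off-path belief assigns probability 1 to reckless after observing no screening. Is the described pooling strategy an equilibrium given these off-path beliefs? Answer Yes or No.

Yes

On path, the insurer holds the prior and pays 2/3·28 + 1/3·16 = 24. Off path (no screening), believing reckless, it pays 16.
careful: the screening nets 24 − 1 = 23; no screening nets 16. careful stays.
reckless: the screening nets 24 − 3 = 21; no screening nets 16. reckless stays.
No type deviates, so pooling is sustained.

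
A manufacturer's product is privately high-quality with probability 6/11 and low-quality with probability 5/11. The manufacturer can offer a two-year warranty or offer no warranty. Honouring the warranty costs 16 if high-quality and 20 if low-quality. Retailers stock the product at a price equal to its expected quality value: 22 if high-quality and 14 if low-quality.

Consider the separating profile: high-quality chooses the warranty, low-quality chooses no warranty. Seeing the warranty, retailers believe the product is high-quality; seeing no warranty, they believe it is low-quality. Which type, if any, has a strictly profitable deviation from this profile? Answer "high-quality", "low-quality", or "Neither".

high-quality

The warranty pays 22; no warranty pays 14.
high-quality: assigned the warranty, nets 22 − 16 = 6; deviating to no warranty nets 14.
low-quality: assigned no warranty, nets 14; deviating to the warranty nets 22 − 20 = 2.
The high-quality type gains 8 by deviating.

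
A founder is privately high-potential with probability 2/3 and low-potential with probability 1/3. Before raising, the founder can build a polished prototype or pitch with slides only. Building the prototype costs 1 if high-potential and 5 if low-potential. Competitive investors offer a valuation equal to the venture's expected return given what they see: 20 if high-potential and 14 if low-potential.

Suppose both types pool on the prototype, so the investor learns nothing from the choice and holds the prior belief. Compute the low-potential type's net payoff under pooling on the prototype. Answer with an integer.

13

Pooled valuation = 2/3·20 + 1/3·14 = 18.
low-potential pays cost 5 for the prototype, so net payoff = 18 − 5 = 13.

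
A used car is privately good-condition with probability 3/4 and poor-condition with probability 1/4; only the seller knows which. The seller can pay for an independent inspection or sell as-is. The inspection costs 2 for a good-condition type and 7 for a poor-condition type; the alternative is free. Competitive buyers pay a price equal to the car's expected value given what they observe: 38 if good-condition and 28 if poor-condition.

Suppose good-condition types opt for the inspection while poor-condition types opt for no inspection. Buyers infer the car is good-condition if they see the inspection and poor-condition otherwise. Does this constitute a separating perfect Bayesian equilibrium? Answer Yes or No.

Under these beliefs, the inspection earns price 38 and no inspection earns price 28.
good-condition: the inspection nets 38 − 2 = 36; no inspection nets 28. good-condition prefers the inspection.
poor-condition: the inspection nets 38 − 7 = 31; no inspection nets 28. poor-condition would deviate to the inspection.
poor-condition has a profitable deviation, so the profile is not an equilibrium.

No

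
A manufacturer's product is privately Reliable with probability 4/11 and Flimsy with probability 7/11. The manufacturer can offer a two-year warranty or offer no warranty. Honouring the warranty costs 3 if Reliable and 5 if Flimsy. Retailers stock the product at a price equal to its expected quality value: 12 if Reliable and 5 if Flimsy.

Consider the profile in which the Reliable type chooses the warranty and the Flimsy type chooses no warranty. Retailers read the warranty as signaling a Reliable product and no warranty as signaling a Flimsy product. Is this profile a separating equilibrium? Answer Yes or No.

Under these beliefs, the warranty earns price 12 and no warranty earns price 5.
Reliable: the warranty nets 12 − 3 = 9; no warranty nets 5. Reliable prefers the warranty.
Flimsy: the warranty nets 12 − 5 = 7; no warranty nets 5. Flimsy would deviate to the warranty.
Flimsy has a profitable deviation, so the profile is not an equilibrium.

No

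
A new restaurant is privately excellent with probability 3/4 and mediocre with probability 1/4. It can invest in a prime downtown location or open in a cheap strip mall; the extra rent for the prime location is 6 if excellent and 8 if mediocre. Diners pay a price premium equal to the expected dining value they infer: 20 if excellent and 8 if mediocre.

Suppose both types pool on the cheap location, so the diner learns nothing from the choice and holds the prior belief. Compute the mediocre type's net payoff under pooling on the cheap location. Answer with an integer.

Pooled price premium = 3/4·20 + 1/4·8 = 17.
mediocre pays no cost for the cheap location, so net payoff = 17.

17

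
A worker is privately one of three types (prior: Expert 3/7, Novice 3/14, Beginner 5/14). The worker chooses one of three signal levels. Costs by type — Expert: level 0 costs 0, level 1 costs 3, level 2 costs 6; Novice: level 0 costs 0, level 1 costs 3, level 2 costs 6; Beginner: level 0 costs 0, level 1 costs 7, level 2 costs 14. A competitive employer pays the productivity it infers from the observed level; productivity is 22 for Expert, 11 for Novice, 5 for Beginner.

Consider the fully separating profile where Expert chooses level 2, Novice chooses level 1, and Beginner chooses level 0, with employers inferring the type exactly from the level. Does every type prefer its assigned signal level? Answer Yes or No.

Separating wages: level 2 → 22, level 1 → 11, level 0 → 5.
Expert (assigned level 2): level 0: 5 − 0 = 5; level 1: 11 − 3 = 8; level 2: 22 − 6 = 16. Expert stays.
Novice (assigned level 1): level 0: 5 − 0 = 5; level 1: 11 − 3 = 8; level 2: 22 − 6 = 16. Novice prefers level 2.
Beginner (assigned level 0): level 0: 5 − 0 = 5; level 1: 11 − 7 = 4; level 2: 22 − 14 = 8. Beginner prefers level 2.
At least one type deviates; the separating profile fails.

No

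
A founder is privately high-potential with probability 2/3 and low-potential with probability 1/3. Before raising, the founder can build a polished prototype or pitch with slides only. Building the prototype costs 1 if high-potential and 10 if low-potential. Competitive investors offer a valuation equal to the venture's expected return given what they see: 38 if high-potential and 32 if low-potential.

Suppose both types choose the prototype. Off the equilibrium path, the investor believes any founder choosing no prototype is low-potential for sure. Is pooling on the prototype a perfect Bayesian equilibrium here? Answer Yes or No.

On path, the investor holds the prior and pays 2/3·38 + 1/3·32 = 36. Off path (no prototype), believing low-potential, it pays 32.
high-potential: the prototype nets 36 − 1 = 35; no prototype nets 32. high-potential stays.
low-potential: the prototype nets 36 − 10 = 26; no prototype nets 32. low-potential would deviate.
A type deviates, so pooling fails.

No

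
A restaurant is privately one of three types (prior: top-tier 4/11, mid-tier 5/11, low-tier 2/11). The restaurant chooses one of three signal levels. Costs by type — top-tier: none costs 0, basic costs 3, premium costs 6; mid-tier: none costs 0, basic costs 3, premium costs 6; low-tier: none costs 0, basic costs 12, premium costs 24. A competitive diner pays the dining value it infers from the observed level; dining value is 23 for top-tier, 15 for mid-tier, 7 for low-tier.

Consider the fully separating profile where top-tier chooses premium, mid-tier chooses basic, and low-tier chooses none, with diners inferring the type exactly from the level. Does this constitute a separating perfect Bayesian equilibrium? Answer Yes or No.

Separating price premiums: premium → 23, basic → 15, none → 7.
top-tier (assigned premium): none: 7 − 0 = 7; basic: 15 − 3 = 12; premium: 23 − 6 = 17. top-tier stays.
mid-tier (assigned basic): none: 7 − 0 = 7; basic: 15 − 3 = 12; premium: 23 − 6 = 17. mid-tier prefers premium.
low-tier (assigned none): none: 7 − 0 = 7; basic: 15 − 12 = 3; premium: 23 − 24 = -1. low-tier stays.
At least one type deviates; the separating profile fails.

No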